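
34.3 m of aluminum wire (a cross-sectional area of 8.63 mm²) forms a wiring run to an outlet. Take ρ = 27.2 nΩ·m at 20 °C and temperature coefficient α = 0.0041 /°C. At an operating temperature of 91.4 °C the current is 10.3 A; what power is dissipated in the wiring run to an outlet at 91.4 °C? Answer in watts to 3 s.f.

ρ = 27.2 nΩ·m = 2.72×10^-8 Ω·m
A = 8.63 mm² = 8.630e-06 m²
R₍20₎ = ρL/A = (2.72×10^-8)(34.3)/(8.630e-06) = 0.1081 Ω
R₍91.4₎ = R₍20₎(1 + αΔT) = 0.1081 × (1 + 0.0041×71.4) = 0.1398 Ω
P = I²R = (10.3)² × 0.1398 = 14.8 W

14.8 W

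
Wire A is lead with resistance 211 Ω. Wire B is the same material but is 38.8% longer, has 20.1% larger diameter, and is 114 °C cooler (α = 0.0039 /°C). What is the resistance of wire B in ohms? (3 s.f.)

113 Ω

R ∝ ρL/d² with ρ ∝ (1+αΔT), so R_B/R_A = (1 + 38.8/100) × (1 + 20.1/100)⁻² × (1 − 0.0039×114)
= 1.388 × 0.6933 × 0.5554 = 0.5344
R_B = 0.5344 × 211 = 113 Ω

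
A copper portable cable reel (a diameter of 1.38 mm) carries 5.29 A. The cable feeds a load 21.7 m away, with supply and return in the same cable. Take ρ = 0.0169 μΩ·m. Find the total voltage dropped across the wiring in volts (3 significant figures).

ρ = 0.0169 μΩ·m = 1.69×10^-8 Ω·m
A = π(d/2)² = π(6.9000e-04 m)² = 1.496e-06 m²
Total conductor length (both ways) L = 2 × 21.7 = 43.4 m
R = ρL/A = (1.69×10^-8)(43.4)/(1.496e-06) = 0.4904 Ω
V = IR = 5.29 × 0.4904 = 2.59 V

2.59 V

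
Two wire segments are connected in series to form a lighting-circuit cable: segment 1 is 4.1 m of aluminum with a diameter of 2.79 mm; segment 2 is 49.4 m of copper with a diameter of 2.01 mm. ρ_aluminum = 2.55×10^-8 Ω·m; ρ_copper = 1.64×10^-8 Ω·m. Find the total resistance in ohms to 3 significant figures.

Segment 1: A = π(d/2)² = π(1.3950e-03 m)² = 6.114e-06 m²
R₁ = ρL/A = (2.55×10^-8)(4.1)/(6.114e-06) = 0.0171 Ω
Segment 2: A = π(d/2)² = π(1.0050e-03 m)² = 3.173e-06 m²
R₂ = (1.64×10^-8)(49.4)/(3.173e-06) = 0.2553 Ω
R = R₁ + R₂ = 0.272 Ω

0.272 Ω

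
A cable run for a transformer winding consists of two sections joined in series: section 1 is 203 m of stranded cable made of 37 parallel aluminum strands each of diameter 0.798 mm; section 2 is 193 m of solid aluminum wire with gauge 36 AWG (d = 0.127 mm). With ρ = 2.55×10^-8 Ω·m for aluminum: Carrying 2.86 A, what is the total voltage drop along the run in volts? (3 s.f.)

1110 V

Section 1: A_strand = π(3.9900e-04)² = 5.001e-07 m²; R₁ = ρL/(N·A_s) = (2.55×10^-8)(203)/(37×5.001e-07) = 0.2797 Ω
Section 2: A = π(0.127/2 mm)² = π(6.3500e-05 m)² = 1.267e-08 m²
R₂ = (2.55×10^-8)(193)/(1.267e-08) = 388.5 Ω
R = R₁ + R₂ = 388.8 Ω
V = IR = 2.86 × 388.8 = 1110 V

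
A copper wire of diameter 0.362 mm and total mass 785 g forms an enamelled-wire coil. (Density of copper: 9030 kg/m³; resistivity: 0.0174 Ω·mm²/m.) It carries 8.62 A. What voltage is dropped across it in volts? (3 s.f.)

1230 V

ρ = 0.0174 Ω·mm²/m = 1.74×10^-8 Ω·m
A = π(d/2)² = π(1.8100e-04 m)² = 1.0292e-07 m²
L = m/(density·A) = 0.785/(9030×1.0292e-07) = 844.6 m
R = ρL/A = (1.74×10^-8)(844.6)/(1.0292e-07) = 142.8 Ω
V = IR = 8.62 × 142.8 = 1230 V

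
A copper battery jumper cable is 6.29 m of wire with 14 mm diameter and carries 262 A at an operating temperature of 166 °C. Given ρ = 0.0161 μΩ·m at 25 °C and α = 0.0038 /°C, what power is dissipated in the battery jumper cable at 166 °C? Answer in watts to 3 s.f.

ρ = 0.0161 μΩ·m = 1.61×10^-8 Ω·m
A = π(d/2)² = π(7.0000e-03 m)² = 1.539e-04 m²
R₍25₎ = ρL/A = (1.61×10^-8)(6.29)/(1.539e-04) = 6.579×10^-4 Ω
R₍166₎ = R₍25₎(1 + αΔT) = 6.579×10^-4 × (1 + 0.0038×141) = 0.00101 Ω
P = I²R = (262)² × 0.00101 = 69.4 W

69.4 W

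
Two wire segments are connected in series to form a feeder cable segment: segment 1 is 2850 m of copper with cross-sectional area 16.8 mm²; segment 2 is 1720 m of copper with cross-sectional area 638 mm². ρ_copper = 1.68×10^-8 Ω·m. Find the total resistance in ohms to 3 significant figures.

Segment 1: A = 16.8 mm² = 1.680e-05 m²
R₁ = ρL/A = (1.68×10^-8)(2850)/(1.680e-05) = 2.85 Ω
Segment 2: A = 638 mm² = 6.380e-04 m²
R₂ = (1.68×10^-8)(1720)/(6.380e-04) = 0.04529 Ω
R = R₁ + R₂ = 2.90 Ω

2.90 Ω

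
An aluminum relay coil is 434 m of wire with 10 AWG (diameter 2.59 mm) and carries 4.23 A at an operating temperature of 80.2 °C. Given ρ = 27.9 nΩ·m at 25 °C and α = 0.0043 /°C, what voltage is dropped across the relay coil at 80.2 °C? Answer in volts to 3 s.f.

ρ = 27.9 nΩ·m = 2.79×10^-8 Ω·m
A = π(2.59/2 mm)² = π(1.2950e-03 m)² = 5.269e-06 m²
R₍25₎ = ρL/A = (2.79×10^-8)(434)/(5.269e-06) = 2.298 Ω
R₍80.2₎ = R₍25₎(1 + αΔT) = 2.298 × (1 + 0.0043×55.2) = 2.844 Ω
V = IR = 4.23 × 2.844 = 12.0 V

12.0 V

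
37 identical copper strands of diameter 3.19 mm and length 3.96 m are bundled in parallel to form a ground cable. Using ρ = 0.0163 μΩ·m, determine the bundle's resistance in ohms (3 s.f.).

2.18×10^-4 Ω

ρ = 0.0163 μΩ·m = 1.63×10^-8 Ω·m
A_strand = π(1.5950e-03 m)² = 7.992e-06 m²
R_strand = ρL/A = (1.63×10^-8)(3.96)/(7.992e-06) = 0.008076 Ω
R_total = R_strand/N = 0.008076/37 = 2.18×10^-4 Ω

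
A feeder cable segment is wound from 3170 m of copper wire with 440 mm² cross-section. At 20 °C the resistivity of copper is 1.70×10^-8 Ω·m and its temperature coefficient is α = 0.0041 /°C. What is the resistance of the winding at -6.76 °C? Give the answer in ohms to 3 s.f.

0.109 Ω

A = 440 mm² = 4.400e-04 m²
R₍20°C₎ = ρL/A = (1.70×10^-8)(3170)/(4.400e-04) = 0.1225 Ω
R = R₀(1 + αΔT) = 0.1225(1 + 0.0041×-26.8) = 0.109 Ω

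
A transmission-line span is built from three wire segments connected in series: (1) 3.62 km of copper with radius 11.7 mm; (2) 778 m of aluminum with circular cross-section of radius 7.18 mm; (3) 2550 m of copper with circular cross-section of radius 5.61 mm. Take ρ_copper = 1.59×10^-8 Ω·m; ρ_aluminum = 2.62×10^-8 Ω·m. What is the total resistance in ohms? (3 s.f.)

Seg 1: A = πr² = π(1.1700e-02 m)² = 4.301e-04 m²
R_1 = (1.59×10^-8)(3620)/(4.301e-04) = 0.1338 Ω
Seg 2: A = πr² = π(7.1800e-03 m)² = 1.620e-04 m²
R_2 = (2.62×10^-8)(778)/(1.620e-04) = 0.1259 Ω
Seg 3: A = πr² = π(5.6100e-03 m)² = 9.887e-05 m²
R_3 = (1.59×10^-8)(2550)/(9.887e-05) = 0.4101 Ω
R_total = R_1 + R_2 + R_3 = 0.670 Ω

0.670 Ω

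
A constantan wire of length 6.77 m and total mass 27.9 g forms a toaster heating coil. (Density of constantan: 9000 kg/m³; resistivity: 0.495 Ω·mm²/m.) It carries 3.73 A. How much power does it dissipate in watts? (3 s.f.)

ρ = 0.495 Ω·mm²/m = 4.95×10^-7 Ω·m
A = m/(density·L) = 0.0279/(9000×6.77) = 4.5790e-07 m²
R = ρL/A = (4.95×10^-7)(6.77)/(4.5790e-07) = 7.318 Ω
P = I²R = (3.73)² × 7.318 = 102 W

102 W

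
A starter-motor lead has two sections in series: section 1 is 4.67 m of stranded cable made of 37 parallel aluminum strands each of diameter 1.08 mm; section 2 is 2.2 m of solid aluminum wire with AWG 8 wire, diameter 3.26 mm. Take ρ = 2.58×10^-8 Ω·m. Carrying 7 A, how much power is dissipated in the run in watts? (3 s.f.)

Section 1: A_strand = π(5.4000e-04)² = 9.161e-07 m²; R₁ = ρL/(N·A_s) = (2.58×10^-8)(4.67)/(37×9.161e-07) = 0.003555 Ω
Section 2: A = π(3.26/2 mm)² = π(1.6300e-03 m)² = 8.347e-06 m²
R₂ = (2.58×10^-8)(2.2)/(8.347e-06) = 0.0068 Ω
R = R₁ + R₂ = 0.01035 Ω
P = I²R = (7)² × 0.01035 = 0.507 W

0.507 W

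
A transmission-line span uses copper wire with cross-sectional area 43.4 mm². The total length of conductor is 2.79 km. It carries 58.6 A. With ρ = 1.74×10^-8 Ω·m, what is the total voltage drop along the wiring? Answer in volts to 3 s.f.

65.5 V

A = 43.4 mm² = 4.340e-05 m²
R = ρL/A = (1.74×10^-8)(2790)/(4.340e-05) = 1.119 Ω
V = IR = 58.6 × 1.119 = 65.5 V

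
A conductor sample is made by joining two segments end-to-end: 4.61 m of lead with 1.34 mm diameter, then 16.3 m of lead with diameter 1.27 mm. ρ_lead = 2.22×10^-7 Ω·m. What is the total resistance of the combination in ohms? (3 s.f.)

Segment 1: A = π(d/2)² = π(6.7000e-04 m)² = 1.410e-06 m²
R₁ = ρL/A = (2.22×10^-7)(4.61)/(1.410e-06) = 0.7257 Ω
Segment 2: A = π(d/2)² = π(6.3500e-04 m)² = 1.267e-06 m²
R₂ = (2.22×10^-7)(16.3)/(1.267e-06) = 2.857 Ω
R = R₁ + R₂ = 3.58 Ω

3.58 Ω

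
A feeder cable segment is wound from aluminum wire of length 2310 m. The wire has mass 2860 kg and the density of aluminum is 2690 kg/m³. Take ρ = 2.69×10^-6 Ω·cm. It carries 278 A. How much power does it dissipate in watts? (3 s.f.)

ρ = 2.69×10^-6 Ω·cm = 2.69×10^-8 Ω·m
A = m/(density·L) = 2860/(2690×2310) = 4.6026e-04 m²
R = ρL/A = (2.69×10^-8)(2310)/(4.6026e-04) = 0.135 Ω
P = I²R = (278)² × 0.135 = 10400 W

10400 W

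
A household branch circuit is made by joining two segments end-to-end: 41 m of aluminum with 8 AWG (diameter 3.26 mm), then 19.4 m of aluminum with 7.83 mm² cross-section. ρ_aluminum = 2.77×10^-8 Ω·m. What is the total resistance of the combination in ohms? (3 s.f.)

0.205 Ω

Segment 1: A = π(3.26/2 mm)² = π(1.6300e-03 m)² = 8.347e-06 m²
R₁ = ρL/A = (2.77×10^-8)(41)/(8.347e-06) = 0.1361 Ω
Segment 2: A = 7.83 mm² = 7.830e-06 m²
R₂ = (2.77×10^-8)(19.4)/(7.830e-06) = 0.06863 Ω
R = R₁ + R₂ = 0.205 Ω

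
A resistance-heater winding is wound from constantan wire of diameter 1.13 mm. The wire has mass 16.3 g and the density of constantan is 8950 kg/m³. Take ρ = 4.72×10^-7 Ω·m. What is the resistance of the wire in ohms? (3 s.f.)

A = π(d/2)² = π(5.6500e-04 m)² = 1.0029e-06 m²
L = m/(density·A) = 0.0163/(8950×1.0029e-06) = 1.816 m
R = ρL/A = (4.72×10^-7)(1.816)/(1.0029e-06) = 0.855 Ω

0.855 Ω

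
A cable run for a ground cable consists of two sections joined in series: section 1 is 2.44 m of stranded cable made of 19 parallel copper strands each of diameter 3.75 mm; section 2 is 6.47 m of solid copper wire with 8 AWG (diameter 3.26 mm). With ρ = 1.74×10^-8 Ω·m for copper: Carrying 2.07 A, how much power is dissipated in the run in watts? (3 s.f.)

Section 1: A_strand = π(1.8750e-03)² = 1.104e-05 m²; R₁ = ρL/(N·A_s) = (1.74×10^-8)(2.44)/(19×1.104e-05) = 2.023×10^-4 Ω
Section 2: A = π(3.26/2 mm)² = π(1.6300e-03 m)² = 8.347e-06 m²
R₂ = (1.74×10^-8)(6.47)/(8.347e-06) = 0.01349 Ω
R = R₁ + R₂ = 0.01369 Ω
P = I²R = (2.07)² × 0.01369 = 0.0587 W

0.0587 W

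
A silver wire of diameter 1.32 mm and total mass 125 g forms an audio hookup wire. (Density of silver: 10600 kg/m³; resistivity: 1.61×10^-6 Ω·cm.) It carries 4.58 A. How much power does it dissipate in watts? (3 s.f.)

ρ = 1.61×10^-6 Ω·cm = 1.61×10^-8 Ω·m
A = π(d/2)² = π(6.6000e-04 m)² = 1.3685e-06 m²
L = m/(density·A) = 0.125/(10600×1.3685e-06) = 8.617 m
R = ρL/A = (1.61×10^-8)(8.617)/(1.3685e-06) = 0.1014 Ω
P = I²R = (4.58)² × 0.1014 = 2.13 W

2.13 W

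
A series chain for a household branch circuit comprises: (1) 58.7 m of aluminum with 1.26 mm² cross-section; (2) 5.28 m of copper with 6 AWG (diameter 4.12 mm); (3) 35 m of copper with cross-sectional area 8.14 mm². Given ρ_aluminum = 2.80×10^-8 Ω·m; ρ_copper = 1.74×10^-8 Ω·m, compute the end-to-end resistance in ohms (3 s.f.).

Seg 1: A = 1.26 mm² = 1.260e-06 m²
R_1 = (2.80×10^-8)(58.7)/(1.260e-06) = 1.304 Ω
Seg 2: A = π(4.12/2 mm)² = π(2.0600e-03 m)² = 1.333e-05 m²
R_2 = (1.74×10^-8)(5.28)/(1.333e-05) = 0.006891 Ω
Seg 3: A = 8.14 mm² = 8.140e-06 m²
R_3 = (1.74×10^-8)(35)/(8.140e-06) = 0.07482 Ω
R_total = R_1 + R_2 + R_3 = 1.39 Ω

1.39 Ω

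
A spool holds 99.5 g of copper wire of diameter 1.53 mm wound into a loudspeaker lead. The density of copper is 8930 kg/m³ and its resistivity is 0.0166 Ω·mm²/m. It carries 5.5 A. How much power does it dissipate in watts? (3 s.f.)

ρ = 0.0166 Ω·mm²/m = 1.66×10^-8 Ω·m
A = π(d/2)² = π(7.6500e-04 m)² = 1.8385e-06 m²
L = m/(density·A) = 0.0995/(8930×1.8385e-06) = 6.06 m
R = ρL/A = (1.66×10^-8)(6.06)/(1.8385e-06) = 0.05472 Ω
P = I²R = (5.5)² × 0.05472 = 1.66 W

1.66 W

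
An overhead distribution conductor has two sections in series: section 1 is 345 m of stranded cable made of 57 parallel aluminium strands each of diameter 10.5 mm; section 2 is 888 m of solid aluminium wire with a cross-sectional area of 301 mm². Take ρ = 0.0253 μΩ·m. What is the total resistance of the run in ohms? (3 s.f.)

ρ = 0.0253 μΩ·m = 2.53×10^-8 Ω·m
Section 1: A_strand = π(5.2500e-03)² = 8.659e-05 m²; R₁ = ρL/(N·A_s) = (2.53×10^-8)(345)/(57×8.659e-05) = 0.001768 Ω
Section 2: A = 301 mm² = 3.010e-04 m²
R₂ = (2.53×10^-8)(888)/(3.010e-04) = 0.07464 Ω
R = R₁ + R₂ = 0.0764 Ω

0.0764 Ω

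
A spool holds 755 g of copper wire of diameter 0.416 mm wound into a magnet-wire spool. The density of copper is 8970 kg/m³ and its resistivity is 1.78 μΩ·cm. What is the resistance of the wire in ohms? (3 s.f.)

ρ = 1.78 μΩ·cm = 1.78×10^-8 Ω·m
A = π(d/2)² = π(2.0800e-04 m)² = 1.3592e-07 m²
L = m/(density·A) = 0.755/(8970×1.3592e-07) = 619.3 m
R = ρL/A = (1.78×10^-8)(619.3)/(1.3592e-07) = 81.1 Ω

81.1 Ω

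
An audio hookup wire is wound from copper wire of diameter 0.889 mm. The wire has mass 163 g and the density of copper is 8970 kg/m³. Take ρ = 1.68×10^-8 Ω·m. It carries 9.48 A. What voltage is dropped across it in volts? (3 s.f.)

A = π(d/2)² = π(4.4450e-04 m)² = 6.2072e-07 m²
L = m/(density·A) = 0.163/(8970×6.2072e-07) = 29.28 m
R = ρL/A = (1.68×10^-8)(29.28)/(6.2072e-07) = 0.7924 Ω
V = IR = 9.48 × 0.7924 = 7.51 V

7.51 V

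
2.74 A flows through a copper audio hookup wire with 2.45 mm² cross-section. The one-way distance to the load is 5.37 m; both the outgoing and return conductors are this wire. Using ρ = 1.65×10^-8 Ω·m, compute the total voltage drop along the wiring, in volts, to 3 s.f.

A = 2.45 mm² = 2.450e-06 m²
Total conductor length (both ways) L = 2 × 5.37 = 10.74 m
R = ρL/A = (1.65×10^-8)(10.74)/(2.450e-06) = 0.07233 Ω
V = IR = 2.74 × 0.07233 = 0.198 V

0.198 V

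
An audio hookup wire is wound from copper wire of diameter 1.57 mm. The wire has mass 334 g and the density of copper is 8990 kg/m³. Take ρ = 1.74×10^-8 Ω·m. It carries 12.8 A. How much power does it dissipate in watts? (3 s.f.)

28.3 W

A = π(d/2)² = π(7.8500e-04 m)² = 1.9359e-06 m²
L = m/(density·A) = 0.334/(8990×1.9359e-06) = 19.19 m
R = ρL/A = (1.74×10^-8)(19.19)/(1.9359e-06) = 0.1725 Ω
P = I²R = (12.8)² × 0.1725 = 28.3 W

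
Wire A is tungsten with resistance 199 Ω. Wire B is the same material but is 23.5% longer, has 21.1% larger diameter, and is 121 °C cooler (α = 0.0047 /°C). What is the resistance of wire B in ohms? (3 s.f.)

72.3 Ω

R ∝ ρL/d² with ρ ∝ (1+αΔT), so R_B/R_A = (1 + 23.5/100) × (1 + 21.1/100)⁻² × (1 − 0.0047×121)
= 1.235 × 0.6819 × 0.4313 = 0.3632
R_B = 0.3632 × 199 = 72.3 Ω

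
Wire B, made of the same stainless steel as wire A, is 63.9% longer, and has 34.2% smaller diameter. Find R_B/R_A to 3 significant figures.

R ∝ L/d², so R_B/R_A = (1 + 63.9/100) × (1 − 34.2/100)⁻²
= 1.639 × 2.31 = 3.79

3.79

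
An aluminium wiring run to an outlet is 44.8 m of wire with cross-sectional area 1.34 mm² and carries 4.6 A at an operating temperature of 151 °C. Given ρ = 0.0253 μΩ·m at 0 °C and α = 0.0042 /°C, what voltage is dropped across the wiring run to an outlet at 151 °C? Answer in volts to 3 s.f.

ρ = 0.0253 μΩ·m = 2.53×10^-8 Ω·m
A = 1.34 mm² = 1.340e-06 m²
R₍0₎ = ρL/A = (2.53×10^-8)(44.8)/(1.340e-06) = 0.8459 Ω
R₍151₎ = R₍0₎(1 + αΔT) = 0.8459 × (1 + 0.0042×151) = 1.382 Ω
V = IR = 4.6 × 1.382 = 6.36 V

6.36 V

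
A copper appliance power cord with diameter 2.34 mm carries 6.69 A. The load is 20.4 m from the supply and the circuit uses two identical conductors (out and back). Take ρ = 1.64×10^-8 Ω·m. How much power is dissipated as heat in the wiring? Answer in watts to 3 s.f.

A = π(d/2)² = π(1.1700e-03 m)² = 4.301e-06 m²
Total conductor length (both ways) L = 2 × 20.4 = 40.8 m
R = ρL/A = (1.64×10^-8)(40.8)/(4.301e-06) = 0.1556 Ω
P = I²R = (6.69)² × 0.1556 = 6.96 W

6.96 W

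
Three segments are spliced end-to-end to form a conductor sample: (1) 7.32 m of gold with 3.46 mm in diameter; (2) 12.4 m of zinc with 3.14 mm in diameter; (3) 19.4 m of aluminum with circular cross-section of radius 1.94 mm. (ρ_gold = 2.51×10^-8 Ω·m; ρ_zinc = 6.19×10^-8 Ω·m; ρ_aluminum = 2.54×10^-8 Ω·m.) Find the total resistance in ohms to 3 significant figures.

0.160 Ω

Seg 1: A = π(d/2)² = π(1.7300e-03 m)² = 9.402e-06 m²
R_1 = (2.51×10^-8)(7.32)/(9.402e-06) = 0.01954 Ω
Seg 2: A = π(d/2)² = π(1.5700e-03 m)² = 7.744e-06 m²
R_2 = (6.19×10^-8)(12.4)/(7.744e-06) = 0.09912 Ω
Seg 3: A = πr² = π(1.9400e-03 m)² = 1.182e-05 m²
R_3 = (2.54×10^-8)(19.4)/(1.182e-05) = 0.04168 Ω
R_total = R_1 + R_2 + R_3 = 0.160 Ω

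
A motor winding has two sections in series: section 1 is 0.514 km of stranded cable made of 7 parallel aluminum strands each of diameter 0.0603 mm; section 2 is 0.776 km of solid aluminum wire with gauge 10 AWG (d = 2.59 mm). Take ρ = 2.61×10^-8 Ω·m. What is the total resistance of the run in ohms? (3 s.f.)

Section 1: A_strand = π(3.0150e-05)² = 2.856e-09 m²; R₁ = ρL/(N·A_s) = (2.61×10^-8)(514)/(7×2.856e-09) = 671.1 Ω
Section 2: A = π(2.59/2 mm)² = π(1.2950e-03 m)² = 5.269e-06 m²
R₂ = (2.61×10^-8)(776)/(5.269e-06) = 3.844 Ω
R = R₁ + R₂ = 675 Ω

675 Ω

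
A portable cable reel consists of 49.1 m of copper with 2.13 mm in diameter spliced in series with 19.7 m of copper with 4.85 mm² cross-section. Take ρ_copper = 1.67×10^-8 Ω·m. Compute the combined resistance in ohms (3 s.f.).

0.298 Ω

Segment 1: A = π(d/2)² = π(1.0650e-03 m)² = 3.563e-06 m²
R₁ = ρL/A = (1.67×10^-8)(49.1)/(3.563e-06) = 0.2301 Ω
Segment 2: A = 4.85 mm² = 4.850e-06 m²
R₂ = (1.67×10^-8)(19.7)/(4.850e-06) = 0.06783 Ω
R = R₁ + R₂ = 0.298 Ω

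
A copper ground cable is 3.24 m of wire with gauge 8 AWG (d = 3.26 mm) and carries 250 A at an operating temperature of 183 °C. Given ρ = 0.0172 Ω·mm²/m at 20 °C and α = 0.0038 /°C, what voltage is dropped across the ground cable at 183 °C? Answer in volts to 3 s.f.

2.70 V

ρ = 0.0172 Ω·mm²/m = 1.72×10^-8 Ω·m
A = π(3.26/2 mm)² = π(1.6300e-03 m)² = 8.347e-06 m²
R₍20₎ = ρL/A = (1.72×10^-8)(3.24)/(8.347e-06) = 0.006676 Ω
R₍183₎ = R₍20₎(1 + αΔT) = 0.006676 × (1 + 0.0038×163) = 0.01081 Ω
V = IR = 250 × 0.01081 = 2.70 V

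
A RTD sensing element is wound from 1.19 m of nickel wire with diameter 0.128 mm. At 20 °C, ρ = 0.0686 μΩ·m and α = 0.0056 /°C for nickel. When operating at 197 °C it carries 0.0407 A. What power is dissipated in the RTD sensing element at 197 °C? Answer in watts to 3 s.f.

ρ = 0.0686 μΩ·m = 6.86×10^-8 Ω·m
A = π(d/2)² = π(6.4000e-05 m)² = 1.287e-08 m²
R₍20₎ = ρL/A = (6.86×10^-8)(1.19)/(1.287e-08) = 6.344 Ω
R₍197₎ = R₍20₎(1 + αΔT) = 6.344 × (1 + 0.0056×177) = 12.63 Ω
P = I²R = (0.0407)² × 12.63 = 0.0209 W

0.0209 W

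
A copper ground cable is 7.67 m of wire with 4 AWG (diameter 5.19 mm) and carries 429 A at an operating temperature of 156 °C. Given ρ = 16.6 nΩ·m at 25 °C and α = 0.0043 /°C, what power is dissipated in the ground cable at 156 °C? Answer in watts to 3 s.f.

1730 W

ρ = 16.6 nΩ·m = 1.66×10^-8 Ω·m
A = π(5.19/2 mm)² = π(2.5950e-03 m)² = 2.116e-05 m²
R₍25₎ = ρL/A = (1.66×10^-8)(7.67)/(2.116e-05) = 0.006018 Ω
R₍156₎ = R₍25₎(1 + αΔT) = 0.006018 × (1 + 0.0043×131) = 0.009409 Ω
P = I²R = (429)² × 0.009409 = 1730 W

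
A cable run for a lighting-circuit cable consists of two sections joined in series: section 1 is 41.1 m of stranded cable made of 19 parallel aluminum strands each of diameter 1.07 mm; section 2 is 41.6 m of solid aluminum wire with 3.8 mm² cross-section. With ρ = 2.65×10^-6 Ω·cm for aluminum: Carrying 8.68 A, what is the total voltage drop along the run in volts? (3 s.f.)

3.07 V

ρ = 2.65×10^-6 Ω·cm = 2.65×10^-8 Ω·m
Section 1: A_strand = π(5.3500e-04)² = 8.992e-07 m²; R₁ = ρL/(N·A_s) = (2.65×10^-8)(41.1)/(19×8.992e-07) = 0.06375 Ω
Section 2: A = 3.8 mm² = 3.800e-06 m²
R₂ = (2.65×10^-8)(41.6)/(3.800e-06) = 0.2901 Ω
R = R₁ + R₂ = 0.3539 Ω
V = IR = 8.68 × 0.3539 = 3.07 V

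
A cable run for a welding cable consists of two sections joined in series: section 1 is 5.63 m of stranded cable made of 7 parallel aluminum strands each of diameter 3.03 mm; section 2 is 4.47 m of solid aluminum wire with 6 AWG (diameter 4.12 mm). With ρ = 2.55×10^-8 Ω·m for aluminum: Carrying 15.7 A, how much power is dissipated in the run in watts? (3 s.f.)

2.81 W

Section 1: A_strand = π(1.5150e-03)² = 7.211e-06 m²; R₁ = ρL/(N·A_s) = (2.55×10^-8)(5.63)/(7×7.211e-06) = 0.002844 Ω
Section 2: A = π(4.12/2 mm)² = π(2.0600e-03 m)² = 1.333e-05 m²
R₂ = (2.55×10^-8)(4.47)/(1.333e-05) = 0.00855 Ω
R = R₁ + R₂ = 0.01139 Ω
P = I²R = (15.7)² × 0.01139 = 2.81 W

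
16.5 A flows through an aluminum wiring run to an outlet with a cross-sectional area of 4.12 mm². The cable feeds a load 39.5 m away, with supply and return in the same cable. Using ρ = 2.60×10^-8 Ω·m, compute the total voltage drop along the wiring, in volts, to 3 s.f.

A = 4.12 mm² = 4.120e-06 m²
Total conductor length (both ways) L = 2 × 39.5 = 79 m
R = ρL/A = (2.60×10^-8)(79)/(4.120e-06) = 0.4985 Ω
V = IR = 16.5 × 0.4985 = 8.23 V

8.23 V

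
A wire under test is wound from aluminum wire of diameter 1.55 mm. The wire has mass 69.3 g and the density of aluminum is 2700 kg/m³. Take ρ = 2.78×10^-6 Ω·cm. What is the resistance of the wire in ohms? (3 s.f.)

0.200 Ω

ρ = 2.78×10^-6 Ω·cm = 2.78×10^-8 Ω·m
A = π(d/2)² = π(7.7500e-04 m)² = 1.8869e-06 m²
L = m/(density·A) = 0.0693/(2700×1.8869e-06) = 13.6 m
R = ρL/A = (2.78×10^-8)(13.6)/(1.8869e-06) = 0.200 Ω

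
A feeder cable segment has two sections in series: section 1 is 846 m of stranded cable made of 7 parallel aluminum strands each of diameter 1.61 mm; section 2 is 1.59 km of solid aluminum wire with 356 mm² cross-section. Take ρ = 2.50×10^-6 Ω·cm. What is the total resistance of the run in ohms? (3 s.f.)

ρ = 2.50×10^-6 Ω·cm = 2.50×10^-8 Ω·m
Section 1: A_strand = π(8.0500e-04)² = 2.036e-06 m²; R₁ = ρL/(N·A_s) = (2.50×10^-8)(846)/(7×2.036e-06) = 1.484 Ω
Section 2: A = 356 mm² = 3.560e-04 m²
R₂ = (2.50×10^-8)(1590)/(3.560e-04) = 0.1117 Ω
R = R₁ + R₂ = 1.60 Ω

1.60 Ω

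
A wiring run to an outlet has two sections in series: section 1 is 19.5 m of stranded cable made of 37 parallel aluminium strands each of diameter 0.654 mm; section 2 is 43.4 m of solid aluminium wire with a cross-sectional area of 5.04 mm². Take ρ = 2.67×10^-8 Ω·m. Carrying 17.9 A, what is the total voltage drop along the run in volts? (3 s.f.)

4.87 V

Section 1: A_strand = π(3.2700e-04)² = 3.359e-07 m²; R₁ = ρL/(N·A_s) = (2.67×10^-8)(19.5)/(37×3.359e-07) = 0.04189 Ω
Section 2: A = 5.04 mm² = 5.040e-06 m²
R₂ = (2.67×10^-8)(43.4)/(5.040e-06) = 0.2299 Ω
R = R₁ + R₂ = 0.2718 Ω
V = IR = 17.9 × 0.2718 = 4.87 V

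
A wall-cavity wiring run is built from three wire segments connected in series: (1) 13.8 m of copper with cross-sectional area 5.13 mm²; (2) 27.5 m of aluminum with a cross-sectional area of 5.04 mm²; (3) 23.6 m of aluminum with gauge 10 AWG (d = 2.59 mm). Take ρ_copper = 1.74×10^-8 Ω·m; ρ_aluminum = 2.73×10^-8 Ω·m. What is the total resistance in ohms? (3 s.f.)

0.318 Ω

Seg 1: A = 5.13 mm² = 5.130e-06 m²
R_1 = (1.74×10^-8)(13.8)/(5.130e-06) = 0.04681 Ω
Seg 2: A = 5.04 mm² = 5.040e-06 m²
R_2 = (2.73×10^-8)(27.5)/(5.040e-06) = 0.149 Ω
Seg 3: A = π(2.59/2 mm)² = π(1.2950e-03 m)² = 5.269e-06 m²
R_3 = (2.73×10^-8)(23.6)/(5.269e-06) = 0.1223 Ω
R_total = R_1 + R_2 + R_3 = 0.318 Ω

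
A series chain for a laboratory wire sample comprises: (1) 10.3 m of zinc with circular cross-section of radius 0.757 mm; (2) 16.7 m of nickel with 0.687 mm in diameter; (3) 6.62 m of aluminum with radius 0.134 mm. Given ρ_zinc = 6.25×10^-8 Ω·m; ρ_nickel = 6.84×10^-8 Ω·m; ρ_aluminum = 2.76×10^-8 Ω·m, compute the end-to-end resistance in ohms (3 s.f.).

Seg 1: A = πr² = π(7.5700e-04 m)² = 1.800e-06 m²
R_1 = (6.25×10^-8)(10.3)/(1.800e-06) = 0.3576 Ω
Seg 2: A = π(d/2)² = π(3.4350e-04 m)² = 3.707e-07 m²
R_2 = (6.84×10^-8)(16.7)/(3.707e-07) = 3.082 Ω
Seg 3: A = πr² = π(1.3400e-04 m)² = 5.641e-08 m²
R_3 = (2.76×10^-8)(6.62)/(5.641e-08) = 3.239 Ω
R_total = R_1 + R_2 + R_3 = 6.68 Ω

6.68 Ω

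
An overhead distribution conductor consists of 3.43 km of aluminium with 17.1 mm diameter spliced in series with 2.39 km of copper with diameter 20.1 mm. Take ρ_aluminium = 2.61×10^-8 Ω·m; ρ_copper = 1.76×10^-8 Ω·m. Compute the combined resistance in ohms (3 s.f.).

Segment 1: A = π(d/2)² = π(8.5500e-03 m)² = 2.297e-04 m²
R₁ = ρL/A = (2.61×10^-8)(3430)/(2.297e-04) = 0.3898 Ω
Segment 2: A = π(d/2)² = π(1.0050e-02 m)² = 3.173e-04 m²
R₂ = (1.76×10^-8)(2390)/(3.173e-04) = 0.1326 Ω
R = R₁ + R₂ = 0.522 Ω

0.522 Ω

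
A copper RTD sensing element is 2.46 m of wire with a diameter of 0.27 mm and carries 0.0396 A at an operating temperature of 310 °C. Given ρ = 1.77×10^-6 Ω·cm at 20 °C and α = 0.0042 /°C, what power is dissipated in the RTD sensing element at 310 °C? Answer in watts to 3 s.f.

0.00265 W

ρ = 1.77×10^-6 Ω·cm = 1.77×10^-8 Ω·m
A = π(d/2)² = π(1.3500e-04 m)² = 5.726e-08 m²
R₍20₎ = ρL/A = (1.77×10^-8)(2.46)/(5.726e-08) = 0.7605 Ω
R₍310₎ = R₍20₎(1 + αΔT) = 0.7605 × (1 + 0.0042×290) = 1.687 Ω
P = I²R = (0.0396)² × 1.687 = 0.00265 W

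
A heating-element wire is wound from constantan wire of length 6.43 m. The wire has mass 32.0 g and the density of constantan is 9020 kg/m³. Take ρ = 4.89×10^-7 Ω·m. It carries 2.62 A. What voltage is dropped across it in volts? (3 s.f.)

A = m/(density·L) = 0.032/(9020×6.43) = 5.5174e-07 m²
R = ρL/A = (4.89×10^-7)(6.43)/(5.5174e-07) = 5.699 Ω
V = IR = 2.62 × 5.699 = 14.9 V

14.9 V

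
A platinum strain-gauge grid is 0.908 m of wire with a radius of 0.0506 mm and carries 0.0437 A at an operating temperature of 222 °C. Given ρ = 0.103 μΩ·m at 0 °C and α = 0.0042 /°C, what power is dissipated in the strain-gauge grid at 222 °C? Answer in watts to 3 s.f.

ρ = 0.103 μΩ·m = 1.03×10^-7 Ω·m
A = πr² = π(5.0600e-05 m)² = 8.044e-09 m²
R₍0₎ = ρL/A = (1.03×10^-7)(0.908)/(8.044e-09) = 11.63 Ω
R₍222₎ = R₍0₎(1 + αΔT) = 11.63 × (1 + 0.0042×222) = 22.47 Ω
P = I²R = (0.0437)² × 22.47 = 0.0429 W

0.0429 W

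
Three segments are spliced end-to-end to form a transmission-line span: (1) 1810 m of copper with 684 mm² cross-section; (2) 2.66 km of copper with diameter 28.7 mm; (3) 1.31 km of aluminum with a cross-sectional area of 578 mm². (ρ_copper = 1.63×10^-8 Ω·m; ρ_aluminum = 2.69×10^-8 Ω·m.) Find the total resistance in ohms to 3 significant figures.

Seg 1: A = 684 mm² = 6.840e-04 m²
R_1 = (1.63×10^-8)(1810)/(6.840e-04) = 0.04313 Ω
Seg 2: A = π(d/2)² = π(1.4350e-02 m)² = 6.469e-04 m²
R_2 = (1.63×10^-8)(2660)/(6.469e-04) = 0.06702 Ω
Seg 3: A = 578 mm² = 5.780e-04 m²
R_3 = (2.69×10^-8)(1310)/(5.780e-04) = 0.06097 Ω
R_total = R_1 + R_2 + R_3 = 0.171 Ω

0.171 Ω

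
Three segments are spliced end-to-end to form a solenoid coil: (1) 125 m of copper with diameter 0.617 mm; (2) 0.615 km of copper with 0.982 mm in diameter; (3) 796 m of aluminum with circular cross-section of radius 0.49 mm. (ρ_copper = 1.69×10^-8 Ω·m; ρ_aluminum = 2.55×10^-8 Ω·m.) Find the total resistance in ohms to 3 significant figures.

Seg 1: A = π(d/2)² = π(3.0850e-04 m)² = 2.990e-07 m²
R_1 = (1.69×10^-8)(125)/(2.990e-07) = 7.065 Ω
Seg 2: A = π(d/2)² = π(4.9100e-04 m)² = 7.574e-07 m²
R_2 = (1.69×10^-8)(615)/(7.574e-07) = 13.72 Ω
Seg 3: A = πr² = π(4.9000e-04 m)² = 7.543e-07 m²
R_3 = (2.55×10^-8)(796)/(7.543e-07) = 26.91 Ω
R_total = R_1 + R_2 + R_3 = 47.7 Ω

47.7 Ω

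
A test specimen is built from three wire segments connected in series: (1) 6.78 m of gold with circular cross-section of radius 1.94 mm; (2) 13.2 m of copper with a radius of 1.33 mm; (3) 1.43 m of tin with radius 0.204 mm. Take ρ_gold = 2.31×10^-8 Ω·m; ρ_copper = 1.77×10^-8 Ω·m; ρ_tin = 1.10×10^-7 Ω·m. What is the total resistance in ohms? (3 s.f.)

1.26 Ω

Seg 1: A = πr² = π(1.9400e-03 m)² = 1.182e-05 m²
R_1 = (2.31×10^-8)(6.78)/(1.182e-05) = 0.01325 Ω
Seg 2: A = πr² = π(1.3300e-03 m)² = 5.557e-06 m²
R_2 = (1.77×10^-8)(13.2)/(5.557e-06) = 0.04204 Ω
Seg 3: A = πr² = π(2.0400e-04 m)² = 1.307e-07 m²
R_3 = (1.10×10^-7)(1.43)/(1.307e-07) = 1.203 Ω
R_total = R_1 + R_2 + R_3 = 1.26 Ω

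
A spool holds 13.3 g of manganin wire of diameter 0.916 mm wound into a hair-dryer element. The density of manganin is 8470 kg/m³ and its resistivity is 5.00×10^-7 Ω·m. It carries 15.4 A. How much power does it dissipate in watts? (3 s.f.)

A = π(d/2)² = π(4.5800e-04 m)² = 6.5899e-07 m²
L = m/(density·A) = 0.0133/(8470×6.5899e-07) = 2.383 m
R = ρL/A = (5.00×10^-7)(2.383)/(6.5899e-07) = 1.808 Ω
P = I²R = (15.4)² × 1.808 = 429 W

429 W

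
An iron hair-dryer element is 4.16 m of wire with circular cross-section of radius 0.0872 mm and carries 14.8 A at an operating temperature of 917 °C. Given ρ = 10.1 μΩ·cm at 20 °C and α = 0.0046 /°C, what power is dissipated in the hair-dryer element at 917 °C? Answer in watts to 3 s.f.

19700 W

ρ = 10.1 μΩ·cm = 1.01×10^-7 Ω·m
A = πr² = π(8.7200e-05 m)² = 2.389e-08 m²
R₍20₎ = ρL/A = (1.01×10^-7)(4.16)/(2.389e-08) = 17.59 Ω
R₍917₎ = R₍20₎(1 + αΔT) = 17.59 × (1 + 0.0046×897) = 90.16 Ω
P = I²R = (14.8)² × 90.16 = 19700 W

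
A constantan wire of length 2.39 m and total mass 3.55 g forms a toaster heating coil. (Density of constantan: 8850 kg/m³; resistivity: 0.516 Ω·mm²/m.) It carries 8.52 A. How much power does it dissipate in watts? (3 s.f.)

ρ = 0.516 Ω·mm²/m = 5.16×10^-7 Ω·m
A = m/(density·L) = 0.00355/(8850×2.39) = 1.6784e-07 m²
R = ρL/A = (5.16×10^-7)(2.39)/(1.6784e-07) = 7.348 Ω
P = I²R = (8.52)² × 7.348 = 533 W

533 W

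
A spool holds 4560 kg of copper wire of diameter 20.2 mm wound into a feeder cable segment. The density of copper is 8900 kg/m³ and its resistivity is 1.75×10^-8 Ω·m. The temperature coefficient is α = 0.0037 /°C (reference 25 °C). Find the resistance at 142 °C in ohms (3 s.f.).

A = π(d/2)² = π(1.0100e-02 m)² = 3.2047e-04 m²
L = m/(density·A) = 4560/(8900×3.2047e-04) = 1599 m
R = ρL/A = (1.75×10^-8)(1599)/(3.2047e-04) = 0.0873 Ω
R(142 °C) = 0.0873 × (1 + 0.0037×117) = 0.125 Ω

0.125 Ω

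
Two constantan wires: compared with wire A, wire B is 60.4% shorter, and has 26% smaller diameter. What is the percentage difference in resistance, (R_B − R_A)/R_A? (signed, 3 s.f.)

R ∝ L/d², so R_B/R_A = (1 − 60.4/100) × (1 − 26/100)⁻²
= 0.396 × 1.826 = 0.7232
(R_B − R_A)/R_A = 0.7232 − 1 = -27.7%

-27.7%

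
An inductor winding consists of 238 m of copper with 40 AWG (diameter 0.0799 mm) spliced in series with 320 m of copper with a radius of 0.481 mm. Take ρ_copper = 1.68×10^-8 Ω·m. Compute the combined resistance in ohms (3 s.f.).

Segment 1: A = π(0.0799/2 mm)² = π(3.9950e-05 m)² = 5.014e-09 m²
R₁ = ρL/A = (1.68×10^-8)(238)/(5.014e-09) = 797.4 Ω
Segment 2: A = πr² = π(4.8100e-04 m)² = 7.268e-07 m²
R₂ = (1.68×10^-8)(320)/(7.268e-07) = 7.396 Ω
R = R₁ + R₂ = 805 Ω

805 Ω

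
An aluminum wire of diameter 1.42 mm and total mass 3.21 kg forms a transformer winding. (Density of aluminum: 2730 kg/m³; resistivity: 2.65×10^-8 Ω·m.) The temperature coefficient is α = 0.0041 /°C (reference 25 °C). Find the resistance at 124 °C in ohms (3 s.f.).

A = π(d/2)² = π(7.1000e-04 m)² = 1.5837e-06 m²
L = m/(density·A) = 3.21/(2730×1.5837e-06) = 742.5 m
R = ρL/A = (2.65×10^-8)(742.5)/(1.5837e-06) = 12.42 Ω
R(124 °C) = 12.42 × (1 + 0.0041×99) = 17.5 Ω

17.5 Ω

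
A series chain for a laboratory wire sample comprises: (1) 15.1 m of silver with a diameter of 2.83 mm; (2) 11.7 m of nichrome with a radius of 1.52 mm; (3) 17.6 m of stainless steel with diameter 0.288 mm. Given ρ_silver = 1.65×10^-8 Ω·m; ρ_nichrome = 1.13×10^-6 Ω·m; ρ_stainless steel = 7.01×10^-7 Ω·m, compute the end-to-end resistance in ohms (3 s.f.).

Seg 1: A = π(d/2)² = π(1.4150e-03 m)² = 6.290e-06 m²
R_1 = (1.65×10^-8)(15.1)/(6.290e-06) = 0.03961 Ω
Seg 2: A = πr² = π(1.5200e-03 m)² = 7.258e-06 m²
R_2 = (1.13×10^-6)(11.7)/(7.258e-06) = 1.821 Ω
Seg 3: A = π(d/2)² = π(1.4400e-04 m)² = 6.514e-08 m²
R_3 = (7.01×10^-7)(17.6)/(6.514e-08) = 189.4 Ω
R_total = R_1 + R_2 + R_3 = 191 Ω

191 Ω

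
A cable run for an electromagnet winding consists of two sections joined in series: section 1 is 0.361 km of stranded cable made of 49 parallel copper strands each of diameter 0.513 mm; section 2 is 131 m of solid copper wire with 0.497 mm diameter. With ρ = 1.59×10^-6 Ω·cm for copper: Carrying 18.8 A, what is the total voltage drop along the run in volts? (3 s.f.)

213 V

ρ = 1.59×10^-6 Ω·cm = 1.59×10^-8 Ω·m
Section 1: A_strand = π(2.5650e-04)² = 2.067e-07 m²; R₁ = ρL/(N·A_s) = (1.59×10^-8)(361)/(49×2.067e-07) = 0.5667 Ω
Section 2: A = π(d/2)² = π(2.4850e-04 m)² = 1.940e-07 m²
R₂ = (1.59×10^-8)(131)/(1.940e-07) = 10.74 Ω
R = R₁ + R₂ = 11.3 Ω
V = IR = 18.8 × 11.3 = 213 V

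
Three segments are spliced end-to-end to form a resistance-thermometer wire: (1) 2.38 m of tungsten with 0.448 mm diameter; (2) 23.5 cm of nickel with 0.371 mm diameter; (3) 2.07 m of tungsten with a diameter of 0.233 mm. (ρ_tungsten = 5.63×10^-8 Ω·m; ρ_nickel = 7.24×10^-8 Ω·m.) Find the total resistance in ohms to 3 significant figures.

3.74 Ω

Seg 1: A = π(d/2)² = π(2.2400e-04 m)² = 1.576e-07 m²
R_1 = (5.63×10^-8)(2.38)/(1.576e-07) = 0.85 Ω
Seg 2: A = π(d/2)² = π(1.8550e-04 m)² = 1.081e-07 m²
R_2 = (7.24×10^-8)(0.235)/(1.081e-07) = 0.1574 Ω
Seg 3: A = π(d/2)² = π(1.1650e-04 m)² = 4.264e-08 m²
R_3 = (5.63×10^-8)(2.07)/(4.264e-08) = 2.733 Ω
R_total = R_1 + R_2 + R_3 = 3.74 Ω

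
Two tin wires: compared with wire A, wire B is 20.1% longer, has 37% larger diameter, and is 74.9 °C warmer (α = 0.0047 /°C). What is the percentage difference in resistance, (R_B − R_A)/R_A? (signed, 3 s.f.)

R ∝ ρL/d² with ρ ∝ (1+αΔT), so R_B/R_A = (1 + 20.1/100) × (1 + 37/100)⁻² × (1 + 0.0047×74.9)
= 1.201 × 0.5328 × 1.352 = 0.8651
(R_B − R_A)/R_A = 0.8651 − 1 = -13.5%

-13.5%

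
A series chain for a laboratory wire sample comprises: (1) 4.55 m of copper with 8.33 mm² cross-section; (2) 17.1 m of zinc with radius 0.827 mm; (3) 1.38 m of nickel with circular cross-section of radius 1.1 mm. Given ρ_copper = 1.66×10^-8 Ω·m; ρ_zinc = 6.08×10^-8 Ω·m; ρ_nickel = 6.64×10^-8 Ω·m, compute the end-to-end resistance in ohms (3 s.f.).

0.517 Ω

Seg 1: A = 8.33 mm² = 8.330e-06 m²
R_1 = (1.66×10^-8)(4.55)/(8.330e-06) = 0.009067 Ω
Seg 2: A = πr² = π(8.2700e-04 m)² = 2.149e-06 m²
R_2 = (6.08×10^-8)(17.1)/(2.149e-06) = 0.4839 Ω
Seg 3: A = πr² = π(1.1000e-03 m)² = 3.801e-06 m²
R_3 = (6.64×10^-8)(1.38)/(3.801e-06) = 0.02411 Ω
R_total = R_1 + R_2 + R_3 = 0.517 Ω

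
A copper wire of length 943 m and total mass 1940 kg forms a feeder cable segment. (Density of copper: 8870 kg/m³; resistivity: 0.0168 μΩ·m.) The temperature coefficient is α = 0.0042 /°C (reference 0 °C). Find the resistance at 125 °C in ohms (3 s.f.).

0.104 Ω

ρ = 0.0168 μΩ·m = 1.68×10^-8 Ω·m
A = m/(density·L) = 1940/(8870×943) = 2.3194e-04 m²
R = ρL/A = (1.68×10^-8)(943)/(2.3194e-04) = 0.06831 Ω
R(125 °C) = 0.06831 × (1 + 0.0042×125) = 0.104 Ω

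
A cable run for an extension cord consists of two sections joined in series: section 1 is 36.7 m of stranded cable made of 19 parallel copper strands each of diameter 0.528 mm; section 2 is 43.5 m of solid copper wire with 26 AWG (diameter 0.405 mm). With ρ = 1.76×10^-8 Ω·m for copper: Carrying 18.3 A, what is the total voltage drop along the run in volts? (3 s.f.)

Section 1: A_strand = π(2.6400e-04)² = 2.190e-07 m²; R₁ = ρL/(N·A_s) = (1.76×10^-8)(36.7)/(19×2.190e-07) = 0.1553 Ω
Section 2: A = π(0.405/2 mm)² = π(2.0250e-04 m)² = 1.288e-07 m²
R₂ = (1.76×10^-8)(43.5)/(1.288e-07) = 5.943 Ω
R = R₁ + R₂ = 6.098 Ω
V = IR = 18.3 × 6.098 = 112 V

112 V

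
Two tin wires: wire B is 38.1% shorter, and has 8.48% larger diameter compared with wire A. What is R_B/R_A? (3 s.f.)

R ∝ L/d², so R_B/R_A = (1 − 38.1/100) × (1 + 8.48/100)⁻²
= 0.619 × 0.8498 = 0.526

0.526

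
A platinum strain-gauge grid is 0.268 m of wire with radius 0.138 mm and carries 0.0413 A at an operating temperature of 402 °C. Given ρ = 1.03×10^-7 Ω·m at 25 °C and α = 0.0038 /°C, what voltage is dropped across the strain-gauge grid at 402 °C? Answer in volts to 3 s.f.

0.0464 V

A = πr² = π(1.3800e-04 m)² = 5.983e-08 m²
R₍25₎ = ρL/A = (1.03×10^-7)(0.268)/(5.983e-08) = 0.4614 Ω
R₍402₎ = R₍25₎(1 + αΔT) = 0.4614 × (1 + 0.0038×377) = 1.122 Ω
V = IR = 0.0413 × 1.122 = 0.0464 V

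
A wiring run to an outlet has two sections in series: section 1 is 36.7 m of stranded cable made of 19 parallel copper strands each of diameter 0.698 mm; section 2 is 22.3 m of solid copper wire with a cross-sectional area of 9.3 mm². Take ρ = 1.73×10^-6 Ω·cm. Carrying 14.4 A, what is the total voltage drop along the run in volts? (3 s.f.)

1.85 V

ρ = 1.73×10^-6 Ω·cm = 1.73×10^-8 Ω·m
Section 1: A_strand = π(3.4900e-04)² = 3.826e-07 m²; R₁ = ρL/(N·A_s) = (1.73×10^-8)(36.7)/(19×3.826e-07) = 0.08733 Ω
Section 2: A = 9.3 mm² = 9.300e-06 m²
R₂ = (1.73×10^-8)(22.3)/(9.300e-06) = 0.04148 Ω
R = R₁ + R₂ = 0.1288 Ω
V = IR = 14.4 × 0.1288 = 1.85 V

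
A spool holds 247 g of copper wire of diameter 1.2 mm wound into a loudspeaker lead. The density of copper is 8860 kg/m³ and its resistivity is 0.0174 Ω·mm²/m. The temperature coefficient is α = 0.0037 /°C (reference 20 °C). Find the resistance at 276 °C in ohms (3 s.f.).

0.738 Ω

ρ = 0.0174 Ω·mm²/m = 1.74×10^-8 Ω·m
A = π(d/2)² = π(6.0000e-04 m)² = 1.1310e-06 m²
L = m/(density·A) = 0.247/(8860×1.1310e-06) = 24.65 m
R = ρL/A = (1.74×10^-8)(24.65)/(1.1310e-06) = 0.3792 Ω
R(276 °C) = 0.3792 × (1 + 0.0037×256) = 0.738 Ω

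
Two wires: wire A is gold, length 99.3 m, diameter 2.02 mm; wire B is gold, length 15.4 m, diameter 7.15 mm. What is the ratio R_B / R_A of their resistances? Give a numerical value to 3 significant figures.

R ∝ ρL/d², so R_B/R_A = (L_B/L_A) × (d_A/d_B)²
= (15.4/99.3) × (2.02/7.15)² = 0.0124

0.0124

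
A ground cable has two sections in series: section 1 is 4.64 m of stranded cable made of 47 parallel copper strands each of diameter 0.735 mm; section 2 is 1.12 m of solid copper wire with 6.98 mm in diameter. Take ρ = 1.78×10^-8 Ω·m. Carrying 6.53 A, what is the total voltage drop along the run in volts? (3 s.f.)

Section 1: A_strand = π(3.6750e-04)² = 4.243e-07 m²; R₁ = ρL/(N·A_s) = (1.78×10^-8)(4.64)/(47×4.243e-07) = 0.004142 Ω
Section 2: A = π(d/2)² = π(3.4900e-03 m)² = 3.826e-05 m²
R₂ = (1.78×10^-8)(1.12)/(3.826e-05) = 5.210×10^-4 Ω
R = R₁ + R₂ = 0.004663 Ω
V = IR = 6.53 × 0.004663 = 0.0304 V

0.0304 V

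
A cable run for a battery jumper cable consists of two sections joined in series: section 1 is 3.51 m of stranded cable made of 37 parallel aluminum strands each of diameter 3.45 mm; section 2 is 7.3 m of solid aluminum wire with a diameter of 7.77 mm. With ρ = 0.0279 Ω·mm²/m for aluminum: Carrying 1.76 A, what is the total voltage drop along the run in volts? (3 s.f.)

ρ = 0.0279 Ω·mm²/m = 2.79×10^-8 Ω·m
Section 1: A_strand = π(1.7250e-03)² = 9.348e-06 m²; R₁ = ρL/(N·A_s) = (2.79×10^-8)(3.51)/(37×9.348e-06) = 2.831×10^-4 Ω
Section 2: A = π(d/2)² = π(3.8850e-03 m)² = 4.742e-05 m²
R₂ = (2.79×10^-8)(7.3)/(4.742e-05) = 0.004295 Ω
R = R₁ + R₂ = 0.004578 Ω
V = IR = 1.76 × 0.004578 = 0.00806 V

0.00806 V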